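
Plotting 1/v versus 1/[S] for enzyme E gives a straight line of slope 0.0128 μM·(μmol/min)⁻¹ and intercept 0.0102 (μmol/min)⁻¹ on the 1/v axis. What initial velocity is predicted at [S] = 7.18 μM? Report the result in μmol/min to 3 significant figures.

83.5 μmol/min

The y-intercept is 1/Vmax, so Vmax = 1/0.0102 = 98.0 μmol/min.
The slope is Km/Vmax, so Km = 0.0128 × 98.0 = 1.25 μM.
Then v = 98.0 × 7.18/(1.25 + 7.18) = 83.5 μmol/min.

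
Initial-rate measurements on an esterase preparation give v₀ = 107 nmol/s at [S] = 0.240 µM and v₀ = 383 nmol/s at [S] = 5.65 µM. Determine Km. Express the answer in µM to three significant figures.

0.730 µM

In reciprocal form, 1/v = (Km/Vmax)·(1/[S]) + 1/Vmax. The two points give (1/[S], 1/v) = (4.167, 0.009346) and (0.1770, 0.002611).
Slope = (0.009346 − 0.002611)/(4.167 − 0.1770) = 0.001688; intercept = 0.009346 − 0.001688×4.167 = 0.002312.
Vmax = 1/intercept = 432 nmol/s; Km = slope × Vmax = 0.001688 × 432 = 0.730 µM.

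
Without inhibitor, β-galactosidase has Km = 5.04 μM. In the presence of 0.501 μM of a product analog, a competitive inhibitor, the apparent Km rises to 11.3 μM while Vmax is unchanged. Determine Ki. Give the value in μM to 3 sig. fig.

Competitive: Km,app = α·Km with α = 1 + [I]/Ki.
α = Km,app/Km = 11.3/5.04 = 2.242.
Ki = [I]/(α − 1) = 0.501/1.242 = 0.403 μM.

0.403 μM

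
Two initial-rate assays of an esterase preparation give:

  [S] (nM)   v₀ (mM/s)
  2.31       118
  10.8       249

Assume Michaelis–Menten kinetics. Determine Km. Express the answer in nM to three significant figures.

4.67 nM

In reciprocal form, 1/v = (Km/Vmax)·(1/[S]) + 1/Vmax. The two points give (1/[S], 1/v) = (0.4329, 0.008475) and (0.09259, 0.004016).
Slope = (0.008475 − 0.004016)/(0.4329 − 0.09259) = 0.01310; intercept = 0.008475 − 0.01310×0.4329 = 0.002803.
Vmax = 1/intercept = 357 mM/s; Km = slope × Vmax = 0.01310 × 357 = 4.67 nM.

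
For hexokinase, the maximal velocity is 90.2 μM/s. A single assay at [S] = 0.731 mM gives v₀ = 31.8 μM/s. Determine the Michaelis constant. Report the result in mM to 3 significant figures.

1.34 mM

From v = Vmax[S]/(Km+[S]), Km = [S](Vmax − v)/v.
Km = 0.731 × (90.2 − 31.8) / 31.8 = 42.69/31.8 = 1.34 mM.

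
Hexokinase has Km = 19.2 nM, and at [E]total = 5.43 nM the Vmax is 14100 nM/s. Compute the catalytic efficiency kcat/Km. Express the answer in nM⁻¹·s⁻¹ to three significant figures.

135 nM⁻¹·s⁻¹

kcat = Vmax/[E]total = 14100/5.43 = 2600 s⁻¹.
kcat/Km = 2600/19.2 = 135 nM⁻¹·s⁻¹.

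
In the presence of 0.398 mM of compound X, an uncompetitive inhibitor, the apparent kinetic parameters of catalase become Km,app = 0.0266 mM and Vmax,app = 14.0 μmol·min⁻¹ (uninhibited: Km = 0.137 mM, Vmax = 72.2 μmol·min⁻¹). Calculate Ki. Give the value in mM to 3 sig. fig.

Uncompetitive: Vmax,app = Vmax/α (and Km,app = Km/α) with α = 1 + [I]/Ki.
α = Vmax/Vmax,app = 72.2/14.0 = 5.157.
Since α = 1 + [I]/Ki, [I]/Ki = 5.157 − 1 = 4.157 and Ki = 0.398/4.157 = 0.0957 mM.

0.0957 mM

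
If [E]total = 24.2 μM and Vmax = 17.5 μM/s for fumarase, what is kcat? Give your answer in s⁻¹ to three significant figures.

kcat = Vmax/[E]total = 17.5 μM/s / 24.2 μM = 0.723 s⁻¹.

0.723 s⁻¹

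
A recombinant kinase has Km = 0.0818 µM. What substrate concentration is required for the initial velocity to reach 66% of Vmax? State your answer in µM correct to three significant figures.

v/Vmax = [S]/(Km+[S]) = 0.66, so [S] = Km·0.66/(1 − 0.66) = 0.0818 × 1.941.
[S] = 0.159 µM.

0.159 µM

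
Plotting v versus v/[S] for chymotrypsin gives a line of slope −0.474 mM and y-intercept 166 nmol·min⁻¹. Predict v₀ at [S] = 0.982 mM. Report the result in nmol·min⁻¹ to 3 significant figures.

In the Eadie–Hofstee form v = Vmax − Km·(v/[S]), the slope is −Km and the intercept is Vmax, so Km = 0.474 mM and Vmax = 166 nmol·min⁻¹.
v = 166 × 0.982/(0.474 + 0.982) = 112 nmol·min⁻¹.

112 nmol·min⁻¹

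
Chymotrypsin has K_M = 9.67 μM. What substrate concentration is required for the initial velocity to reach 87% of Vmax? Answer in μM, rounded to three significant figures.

64.7 μM

v/Vmax = [S]/(Km+[S]) = 0.87, so [S] = Km·0.87/(1 − 0.87) = 9.67 × 6.692.
[S] = 64.7 μM.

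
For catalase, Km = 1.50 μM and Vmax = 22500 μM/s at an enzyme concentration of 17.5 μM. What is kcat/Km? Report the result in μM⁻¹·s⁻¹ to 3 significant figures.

kcat = Vmax/[E]total = 22500/17.5 = 1290 s⁻¹.
kcat/Km = 1290/1.50 = 857 μM⁻¹·s⁻¹.

857 μM⁻¹·s⁻¹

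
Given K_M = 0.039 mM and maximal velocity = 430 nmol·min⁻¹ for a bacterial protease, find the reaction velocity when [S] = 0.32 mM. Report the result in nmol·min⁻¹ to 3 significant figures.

v = Vmax·[S]/(Km + [S]) = 430 × 0.32 / (0.039 + 0.32)
  = 137.6 / 0.3590 = 383 nmol·min⁻¹.

383 nmol·min⁻¹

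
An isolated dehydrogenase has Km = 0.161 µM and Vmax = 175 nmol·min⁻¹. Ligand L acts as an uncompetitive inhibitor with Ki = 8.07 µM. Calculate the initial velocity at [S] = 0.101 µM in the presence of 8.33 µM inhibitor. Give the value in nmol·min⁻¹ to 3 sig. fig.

48.3 nmol·min⁻¹

With α = 1 + [I]/Ki = 1 + 8.33/8.07 = 2.032, the uncompetitive rate law is v = (Vmax/α)·[S] / (Km/α + [S]).
v = (175/2.032)×0.101 / (0.161/2.032 + 0.101) = 8.697/0.1802 = 48.3 nmol·min⁻¹.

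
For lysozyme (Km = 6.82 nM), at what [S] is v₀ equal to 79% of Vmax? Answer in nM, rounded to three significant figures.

25.7 nM

v/Vmax = [S]/(Km+[S]) = 0.79, so [S] = Km·0.79/(1 − 0.79) = 6.82 × 3.762.
[S] = 25.7 nM.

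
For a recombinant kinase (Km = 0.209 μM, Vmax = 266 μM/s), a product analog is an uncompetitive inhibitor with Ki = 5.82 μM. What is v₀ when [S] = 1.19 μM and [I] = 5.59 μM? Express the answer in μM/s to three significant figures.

With α = 1 + [I]/Ki = 1 + 5.59/5.82 = 1.960, the uncompetitive rate law is v = (Vmax/α)·[S] / (Km/α + [S]).
v = (266/1.960)×1.19 / (0.209/1.960 + 1.19) = 161.5/1.297 = 125 μM/s.

125 μM/s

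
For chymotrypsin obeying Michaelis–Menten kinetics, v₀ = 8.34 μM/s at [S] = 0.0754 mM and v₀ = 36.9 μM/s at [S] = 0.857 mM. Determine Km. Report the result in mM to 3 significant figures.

0.423 mM

From v = Vmax[S]/(Km+[S]), each point gives Vmax = v(Km+[S])/[S].
Equating: 8.34(Km+0.0754)/0.0754 = 36.9(Km+0.857)/0.857.
110.6·Km + 8.34 = 43.06·Km + 36.9, so (110.6 − 43.06)·Km = 36.9 − 8.34.
Km = 28.56/67.55 = 0.423 mM; then Vmax = 8.34(0.423+0.0754)/0.0754 = 55.1 μM/s.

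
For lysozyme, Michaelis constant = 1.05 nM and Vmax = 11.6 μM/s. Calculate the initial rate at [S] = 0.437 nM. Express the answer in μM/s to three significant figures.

v = Vmax·[S]/(Km + [S]) = 11.6 × 0.437 / (1.05 + 0.437)
  = 5.069 / 1.487 = 3.41 μM/s.

3.41 μM/s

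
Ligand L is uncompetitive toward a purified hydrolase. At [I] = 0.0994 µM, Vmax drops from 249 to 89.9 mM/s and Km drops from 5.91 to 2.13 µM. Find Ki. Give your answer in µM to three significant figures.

0.0562 µM

Uncompetitive: Vmax,app = Vmax/α (and Km,app = Km/α) with α = 1 + [I]/Ki.
α = Vmax/Vmax,app = 249/89.9 = 2.770.
Ki = [I]/(α − 1) = 0.0994/1.770 = 0.0562 µM.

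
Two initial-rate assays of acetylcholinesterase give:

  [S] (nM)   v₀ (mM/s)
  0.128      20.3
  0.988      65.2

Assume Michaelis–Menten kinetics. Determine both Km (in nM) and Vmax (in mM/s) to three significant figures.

Km = 0.485 nM; Vmax = 97.2 mM/s

In reciprocal form, 1/v = (Km/Vmax)·(1/[S]) + 1/Vmax. The two points give (1/[S], 1/v) = (7.812, 0.04926) and (1.012, 0.01534).
Slope = (0.04926 − 0.01534)/(7.812 − 1.012) = 0.004989; intercept = 0.04926 − 0.004989×7.812 = 0.01029.
Vmax = 1/intercept = 97.2 mM/s; Km = slope × Vmax = 0.004989 × 97.2 = 0.485 nM.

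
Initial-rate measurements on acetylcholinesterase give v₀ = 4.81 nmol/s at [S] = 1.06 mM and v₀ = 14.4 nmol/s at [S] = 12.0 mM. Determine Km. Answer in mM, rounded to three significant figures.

In reciprocal form, 1/v = (Km/Vmax)·(1/[S]) + 1/Vmax. The two points give (1/[S], 1/v) = (0.9434, 0.2079) and (0.08333, 0.06944).
Slope = (0.2079 − 0.06944)/(0.9434 − 0.08333) = 0.1610; intercept = 0.2079 − 0.1610×0.9434 = 0.05603.
Vmax = 1/intercept = 17.8 nmol/s; Km = slope × Vmax = 0.1610 × 17.8 = 2.87 mM.

2.87 mM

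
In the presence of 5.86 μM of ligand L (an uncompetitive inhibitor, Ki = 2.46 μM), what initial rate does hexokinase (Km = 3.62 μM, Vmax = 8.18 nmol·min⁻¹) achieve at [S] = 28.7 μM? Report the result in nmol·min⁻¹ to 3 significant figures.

2.33 nmol·min⁻¹

With α = 1 + [I]/Ki = 1 + 5.86/2.46 = 3.382, the uncompetitive rate law is v = (Vmax/α)·[S] / (Km/α + [S]).
v = (8.18/3.382)×28.7 / (3.62/3.382 + 28.7) = 69.41/29.77 = 2.33 nmol·min⁻¹.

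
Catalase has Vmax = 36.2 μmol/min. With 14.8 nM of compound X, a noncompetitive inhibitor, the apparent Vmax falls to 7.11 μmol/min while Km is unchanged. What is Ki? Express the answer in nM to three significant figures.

3.62 nM

Noncompetitive: Vmax,app = Vmax/α with α = 1 + [I]/Ki.
α = Vmax/Vmax,app = 36.2/7.11 = 5.091.
Ki = [I]/(α − 1) = 14.8/4.091 = 3.62 nM.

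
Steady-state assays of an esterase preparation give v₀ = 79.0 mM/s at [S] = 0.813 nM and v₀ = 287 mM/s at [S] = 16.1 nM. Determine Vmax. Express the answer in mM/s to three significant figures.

334 mM/s

From v = Vmax[S]/(Km+[S]), each point gives Vmax = v(Km+[S])/[S].
Equating: 79.0(Km+0.813)/0.813 = 287(Km+16.1)/16.1.
97.17·Km + 79.0 = 17.83·Km + 287, so (97.17 − 17.83)·Km = 287 − 79.0.
Km = 208.0/79.34 = 2.62 nM; then Vmax = 79.0(2.62+0.813)/0.813 = 334 mM/s.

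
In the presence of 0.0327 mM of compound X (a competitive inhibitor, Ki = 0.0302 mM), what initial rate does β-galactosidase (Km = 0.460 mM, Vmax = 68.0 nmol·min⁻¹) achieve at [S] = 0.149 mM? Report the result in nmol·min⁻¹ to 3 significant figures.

α = 1 + [I]/Ki = 1 + 0.0327/0.0302 = 2.083.
For a competitive inhibitor, Vmax is unchanged and the apparent Km becomes α·Km: Km,app = 0.958 mM, Vmax,app = 68.0 nmol·min⁻¹.
v = Vmax,app·[S]/(Km,app + [S]) = 68.0 × 0.149/(0.958 + 0.149) = 9.15 nmol·min⁻¹.

9.15 nmol·min⁻¹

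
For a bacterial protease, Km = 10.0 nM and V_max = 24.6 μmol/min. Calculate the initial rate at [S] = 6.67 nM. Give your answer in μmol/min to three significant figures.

[S]/(Km+[S]) = 6.67/16.67 = 0.4001, the fractional saturation.
v = 0.4001 × Vmax = 0.4001 × 24.6 = 9.84 μmol/min.

9.84 μmol/min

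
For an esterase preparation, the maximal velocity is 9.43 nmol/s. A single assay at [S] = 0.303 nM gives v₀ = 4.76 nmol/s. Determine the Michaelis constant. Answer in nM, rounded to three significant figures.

0.297 nM

From v = Vmax[S]/(Km+[S]), Km = [S](Vmax − v)/v.
Km = 0.303 × (9.43 − 4.76) / 4.76 = 1.415/4.76 = 0.297 nM.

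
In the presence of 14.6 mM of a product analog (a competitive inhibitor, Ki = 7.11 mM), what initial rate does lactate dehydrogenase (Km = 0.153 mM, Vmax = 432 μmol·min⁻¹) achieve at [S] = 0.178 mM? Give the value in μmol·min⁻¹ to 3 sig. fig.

With α = 1 + [I]/Ki = 1 + 14.6/7.11 = 3.053, the competitive rate law is v = Vmax[S] / (αKm + [S]).
v = 432×0.178 / (3.053×0.153 + 0.178) = 76.90/0.6452 = 119 μmol·min⁻¹.

119 μmol·min⁻¹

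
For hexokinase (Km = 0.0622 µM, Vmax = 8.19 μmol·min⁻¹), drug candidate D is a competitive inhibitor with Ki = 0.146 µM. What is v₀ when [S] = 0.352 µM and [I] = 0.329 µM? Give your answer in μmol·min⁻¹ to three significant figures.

5.20 μmol·min⁻¹

α = 1 + [I]/Ki = 1 + 0.329/0.146 = 3.253.
For a competitive inhibitor, Vmax is unchanged and the apparent Km becomes α·Km: Km,app = 0.202 µM, Vmax,app = 8.19 μmol·min⁻¹.
v = Vmax,app·[S]/(Km,app + [S]) = 8.19 × 0.352/(0.202 + 0.352) = 5.20 μmol·min⁻¹.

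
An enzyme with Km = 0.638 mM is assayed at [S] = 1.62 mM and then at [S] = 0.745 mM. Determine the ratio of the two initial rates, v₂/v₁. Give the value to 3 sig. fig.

Since Vmax cancels, v₂/v₁ = [S]₂(Km+[S]₁) / [S]₁(Km+[S]₂).
= 0.745×(0.638+1.62) / (1.62×(0.638+0.745)) = 1.682/2.240 = 0.751.

0.751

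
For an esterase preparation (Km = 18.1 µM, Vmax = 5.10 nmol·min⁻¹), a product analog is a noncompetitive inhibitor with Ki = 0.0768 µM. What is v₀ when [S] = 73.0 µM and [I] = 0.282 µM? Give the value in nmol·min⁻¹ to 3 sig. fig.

With α = 1 + [I]/Ki = 1 + 0.282/0.0768 = 4.672, the noncompetitive rate law is v = (Vmax/α)·[S] / (Km + [S]).
v = (5.10/4.672)×73.0 / (18.1 + 73.0) = 79.69/91.10 = 0.875 nmol·min⁻¹.

0.875 nmol·min⁻¹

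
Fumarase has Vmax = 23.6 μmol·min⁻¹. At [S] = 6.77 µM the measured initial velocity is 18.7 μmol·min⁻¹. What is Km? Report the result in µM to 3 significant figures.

1.77 µM

From v = Vmax[S]/(Km+[S]), Km = [S](Vmax − v)/v.
Km = 6.77 × (23.6 − 18.7) / 18.7 = 33.17/18.7 = 1.77 µM.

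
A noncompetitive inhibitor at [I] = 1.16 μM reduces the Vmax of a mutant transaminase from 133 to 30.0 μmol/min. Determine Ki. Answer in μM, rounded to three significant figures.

0.338 μM

Noncompetitive: Vmax,app = Vmax/α with α = 1 + [I]/Ki.
α = Vmax/Vmax,app = 133/30.0 = 4.433.
Ki = [I]/(α − 1) = 1.16/3.433 = 0.338 μM.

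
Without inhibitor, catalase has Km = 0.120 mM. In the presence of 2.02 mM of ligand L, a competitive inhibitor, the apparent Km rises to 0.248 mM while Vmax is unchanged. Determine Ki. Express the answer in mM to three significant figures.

1.89 mM

Competitive: Km,app = α·Km with α = 1 + [I]/Ki.
α = Km,app/Km = 0.248/0.120 = 2.067.
Since α = 1 + [I]/Ki, [I]/Ki = 2.067 − 1 = 1.067 and Ki = 2.02/1.067 = 1.89 mM.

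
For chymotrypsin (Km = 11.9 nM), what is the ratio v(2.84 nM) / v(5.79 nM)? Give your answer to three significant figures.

0.589

The fractional saturations are [S]/(Km+[S]) = 5.79/17.69 = 0.3273 and 2.84/14.74 = 0.1927.
v₂/v₁ is just their ratio: 0.1927/0.3273 = 0.589.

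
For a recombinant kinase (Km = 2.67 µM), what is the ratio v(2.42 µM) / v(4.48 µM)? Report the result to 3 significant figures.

0.759

Since Vmax cancels, v₂/v₁ = [S]₂(Km+[S]₁) / [S]₁(Km+[S]₂).
= 2.42×(2.67+4.48) / (4.48×(2.67+2.42)) = 17.30/22.80 = 0.759.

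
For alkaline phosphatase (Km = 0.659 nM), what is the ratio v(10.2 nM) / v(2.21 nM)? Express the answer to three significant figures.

Since Vmax cancels, v₂/v₁ = [S]₂(Km+[S]₁) / [S]₁(Km+[S]₂).
= 10.2×(0.659+2.21) / (2.21×(0.659+10.2)) = 29.26/24.00 = 1.22.

1.22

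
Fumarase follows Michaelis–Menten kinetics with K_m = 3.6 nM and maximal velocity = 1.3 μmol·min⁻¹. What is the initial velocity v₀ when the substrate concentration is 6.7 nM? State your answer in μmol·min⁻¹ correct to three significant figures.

0.846 μmol·min⁻¹

[S]/(Km+[S]) = 6.7/10.30 = 0.6505, the fractional saturation.
v = 0.6505 × Vmax = 0.6505 × 1.3 = 0.846 μmol·min⁻¹.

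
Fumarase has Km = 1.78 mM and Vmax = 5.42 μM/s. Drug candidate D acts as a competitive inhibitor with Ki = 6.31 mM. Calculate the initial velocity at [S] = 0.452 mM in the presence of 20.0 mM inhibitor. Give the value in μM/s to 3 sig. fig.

With α = 1 + [I]/Ki = 1 + 20.0/6.31 = 4.170, the competitive rate law is v = Vmax[S] / (αKm + [S]).
v = 5.42×0.452 / (4.170×1.78 + 0.452) = 2.450/7.874 = 0.311 μM/s.

0.311 μM/s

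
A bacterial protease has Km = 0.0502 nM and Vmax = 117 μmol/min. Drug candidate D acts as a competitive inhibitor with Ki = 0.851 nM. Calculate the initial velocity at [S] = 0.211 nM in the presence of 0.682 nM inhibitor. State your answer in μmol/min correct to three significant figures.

α = 1 + [I]/Ki = 1 + 0.682/0.851 = 1.801.
For a competitive inhibitor, Vmax is unchanged and the apparent Km becomes α·Km: Km,app = 0.0904 nM, Vmax,app = 117 μmol/min.
v = Vmax,app·[S]/(Km,app + [S]) = 117 × 0.211/(0.0904 + 0.211) = 81.9 μmol/min.

81.9 μmol/min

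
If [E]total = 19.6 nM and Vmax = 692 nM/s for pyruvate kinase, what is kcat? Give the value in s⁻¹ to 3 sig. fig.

kcat = Vmax/[E]total = 692 nM/s / 19.6 nM = 35.3 s⁻¹.

35.3 s⁻¹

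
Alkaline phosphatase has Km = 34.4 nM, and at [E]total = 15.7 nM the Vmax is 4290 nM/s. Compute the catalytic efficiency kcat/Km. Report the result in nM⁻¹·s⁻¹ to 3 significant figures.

7.94 nM⁻¹·s⁻¹

kcat = Vmax/[E]total = 4290/15.7 = 273 s⁻¹.
kcat/Km = 273/34.4 = 7.94 nM⁻¹·s⁻¹.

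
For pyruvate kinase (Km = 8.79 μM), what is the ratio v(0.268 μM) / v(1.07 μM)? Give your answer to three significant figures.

0.273

Since Vmax cancels, v₂/v₁ = [S]₂(Km+[S]₁) / [S]₁(Km+[S]₂).
= 0.268×(8.79+1.07) / (1.07×(8.79+0.268)) = 2.642/9.692 = 0.273.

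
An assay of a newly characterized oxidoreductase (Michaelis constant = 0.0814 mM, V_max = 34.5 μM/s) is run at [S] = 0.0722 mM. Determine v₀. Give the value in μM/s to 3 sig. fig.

16.2 μM/s

[S]/(Km+[S]) = 0.0722/0.1536 = 0.4701, the fractional saturation.
v = 0.4701 × Vmax = 0.4701 × 34.5 = 16.2 μM/s.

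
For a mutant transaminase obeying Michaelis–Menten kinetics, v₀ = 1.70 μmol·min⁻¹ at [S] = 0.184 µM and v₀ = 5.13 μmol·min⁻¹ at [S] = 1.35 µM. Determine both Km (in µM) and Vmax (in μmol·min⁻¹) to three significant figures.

From v = Vmax[S]/(Km+[S]), each point gives Vmax = v(Km+[S])/[S].
Equating: 1.70(Km+0.184)/0.184 = 5.13(Km+1.35)/1.35.
9.239·Km + 1.70 = 3.800·Km + 5.13, so (9.239 − 3.800)·Km = 5.13 − 1.70.
Km = 3.430/5.439 = 0.631 µM; then Vmax = 1.70(0.631+0.184)/0.184 = 7.53 μmol·min⁻¹.

Km = 0.631 µM; Vmax = 7.53 μmol·min⁻¹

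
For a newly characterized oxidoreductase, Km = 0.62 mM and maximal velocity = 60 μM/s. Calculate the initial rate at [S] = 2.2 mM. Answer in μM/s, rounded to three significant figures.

46.8 μM/s

[S]/(Km+[S]) = 2.2/2.820 = 0.7801, the fractional saturation.
v = 0.7801 × Vmax = 0.7801 × 60 = 46.8 μM/s.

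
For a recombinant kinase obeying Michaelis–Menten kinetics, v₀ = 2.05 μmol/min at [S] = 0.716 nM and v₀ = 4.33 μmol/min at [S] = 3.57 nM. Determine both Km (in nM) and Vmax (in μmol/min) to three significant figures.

Km = 1.38 nM; Vmax = 6.01 μmol/min

From v = Vmax[S]/(Km+[S]), each point gives Vmax = v(Km+[S])/[S].
Equating: 2.05(Km+0.716)/0.716 = 4.33(Km+3.57)/3.57.
2.863·Km + 2.05 = 1.213·Km + 4.33, so (2.863 − 1.213)·Km = 4.33 − 2.05.
Km = 2.280/1.650 = 1.38 nM; then Vmax = 2.05(1.38+0.716)/0.716 = 6.01 μmol/min.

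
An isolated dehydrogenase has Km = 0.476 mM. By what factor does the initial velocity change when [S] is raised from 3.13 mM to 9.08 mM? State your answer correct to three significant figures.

1.09

Since Vmax cancels, v₂/v₁ = [S]₂(Km+[S]₁) / [S]₁(Km+[S]₂).
= 9.08×(0.476+3.13) / (3.13×(0.476+9.08)) = 32.74/29.91 = 1.09.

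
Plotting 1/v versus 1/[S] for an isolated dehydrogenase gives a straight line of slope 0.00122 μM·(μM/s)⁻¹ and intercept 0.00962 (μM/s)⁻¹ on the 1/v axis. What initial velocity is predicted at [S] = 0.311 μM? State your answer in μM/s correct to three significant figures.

73.8 μM/s

The y-intercept is 1/Vmax, so Vmax = 1/0.00962 = 104 μM/s.
The slope is Km/Vmax, so Km = 0.00122 × 104 = 0.127 μM.
Then v = 104 × 0.311/(0.127 + 0.311) = 73.8 μM/s.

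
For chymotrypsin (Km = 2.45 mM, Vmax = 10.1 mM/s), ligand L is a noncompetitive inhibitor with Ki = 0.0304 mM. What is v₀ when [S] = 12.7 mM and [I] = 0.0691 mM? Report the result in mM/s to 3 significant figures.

α = 1 + [I]/Ki = 1 + 0.0691/0.0304 = 3.273.
For a noncompetitive inhibitor, Vmax is reduced to Vmax/α while Km is unchanged: Km,app = 2.45 mM, Vmax,app = 3.09 mM/s.
v = Vmax,app·[S]/(Km,app + [S]) = 3.09 × 12.7/(2.45 + 12.7) = 2.59 mM/s.

2.59 mM/s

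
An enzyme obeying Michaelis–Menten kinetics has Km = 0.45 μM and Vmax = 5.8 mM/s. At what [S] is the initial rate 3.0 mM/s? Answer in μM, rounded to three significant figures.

0.482 μM

Rearranging v = Vmax[S]/(Km+[S]) gives [S] = Km·v/(Vmax − v).
[S] = 0.45 × 3.0 / (5.8 − 3.0) = 1.350/2.800 = 0.482 μM.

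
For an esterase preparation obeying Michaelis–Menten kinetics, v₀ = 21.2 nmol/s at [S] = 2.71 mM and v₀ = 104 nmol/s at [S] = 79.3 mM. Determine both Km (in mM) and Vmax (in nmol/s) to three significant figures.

Km = 12.7 mM; Vmax = 121 nmol/s

From v = Vmax[S]/(Km+[S]), each point gives Vmax = v(Km+[S])/[S].
Equating: 21.2(Km+2.71)/2.71 = 104(Km+79.3)/79.3.
7.823·Km + 21.2 = 1.311·Km + 104, so (7.823 − 1.311)·Km = 104 − 21.2.
Km = 82.80/6.511 = 12.7 mM; then Vmax = 21.2(12.7+2.71)/2.71 = 121 nmol/s.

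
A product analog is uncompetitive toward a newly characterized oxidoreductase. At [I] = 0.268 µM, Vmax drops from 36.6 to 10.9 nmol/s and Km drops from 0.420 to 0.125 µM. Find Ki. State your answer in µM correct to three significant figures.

0.114 µM

Uncompetitive: Vmax,app = Vmax/α (and Km,app = Km/α) with α = 1 + [I]/Ki.
α = Vmax/Vmax,app = 36.6/10.9 = 3.358.
Since α = 1 + [I]/Ki, [I]/Ki = 3.358 − 1 = 2.358 and Ki = 0.268/2.358 = 0.114 µM.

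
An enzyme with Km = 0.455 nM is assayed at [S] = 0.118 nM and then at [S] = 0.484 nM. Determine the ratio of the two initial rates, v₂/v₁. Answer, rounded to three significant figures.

2.50

The fractional saturations are [S]/(Km+[S]) = 0.118/0.5730 = 0.2059 and 0.484/0.9390 = 0.5154.
v₂/v₁ is just their ratio: 0.5154/0.2059 = 2.50.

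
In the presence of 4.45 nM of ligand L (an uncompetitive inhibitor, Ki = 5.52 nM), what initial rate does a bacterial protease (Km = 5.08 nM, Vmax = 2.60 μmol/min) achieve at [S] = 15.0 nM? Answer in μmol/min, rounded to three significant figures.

1.21 μmol/min

α = 1 + [I]/Ki = 1 + 4.45/5.52 = 1.806.
For an uncompetitive inhibitor, both parameters are divided by α, giving Vmax/α and Km/α: Km,app = 2.81 nM, Vmax,app = 1.44 μmol/min.
v = Vmax,app·[S]/(Km,app + [S]) = 1.44 × 15.0/(2.81 + 15.0) = 1.21 μmol/min.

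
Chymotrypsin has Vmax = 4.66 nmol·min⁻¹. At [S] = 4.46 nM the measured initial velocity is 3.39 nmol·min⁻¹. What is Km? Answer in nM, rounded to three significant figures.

1.67 nM

From v = Vmax[S]/(Km+[S]), Km = [S](Vmax − v)/v.
Km = 4.46 × (4.66 − 3.39) / 3.39 = 5.664/3.39 = 1.67 nM.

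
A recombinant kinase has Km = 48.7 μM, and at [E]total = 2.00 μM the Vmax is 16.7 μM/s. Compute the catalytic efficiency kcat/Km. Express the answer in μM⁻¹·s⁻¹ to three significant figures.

kcat = Vmax/[E]total = 16.7/2.00 = 8.35 s⁻¹.
kcat/Km = 8.35/48.7 = 0.171 μM⁻¹·s⁻¹.

0.171 μM⁻¹·s⁻¹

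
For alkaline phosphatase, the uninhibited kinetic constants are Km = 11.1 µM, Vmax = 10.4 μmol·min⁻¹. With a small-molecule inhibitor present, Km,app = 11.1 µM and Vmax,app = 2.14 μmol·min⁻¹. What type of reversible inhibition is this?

Vmax decreases (10.4 → 2.14 μmol·min⁻¹) while Km is unchanged — pure noncompetitive inhibition.

noncompetitive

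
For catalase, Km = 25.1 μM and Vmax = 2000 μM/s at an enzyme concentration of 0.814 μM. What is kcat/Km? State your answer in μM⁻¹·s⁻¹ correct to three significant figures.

kcat = Vmax/[E]total = 2000/0.814 = 2460 s⁻¹.
kcat/Km = 2460/25.1 = 97.9 μM⁻¹·s⁻¹.

97.9 μM⁻¹·s⁻¹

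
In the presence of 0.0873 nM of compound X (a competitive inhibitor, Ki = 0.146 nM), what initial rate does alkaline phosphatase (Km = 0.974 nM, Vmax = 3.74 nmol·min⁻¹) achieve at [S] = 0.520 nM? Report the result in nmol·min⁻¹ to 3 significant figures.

0.937 nmol·min⁻¹

With α = 1 + [I]/Ki = 1 + 0.0873/0.146 = 1.598, the competitive rate law is v = Vmax[S] / (αKm + [S]).
v = 3.74×0.520 / (1.598×0.974 + 0.520) = 1.945/2.076 = 0.937 nmol·min⁻¹.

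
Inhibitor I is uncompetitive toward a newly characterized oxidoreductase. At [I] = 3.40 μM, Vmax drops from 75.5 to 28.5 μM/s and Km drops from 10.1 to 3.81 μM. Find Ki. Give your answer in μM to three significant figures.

2.06 μM

Uncompetitive: Vmax,app = Vmax/α (and Km,app = Km/α) with α = 1 + [I]/Ki.
α = Vmax/Vmax,app = 75.5/28.5 = 2.649.
Ki = [I]/(α − 1) = 3.40/1.649 = 2.06 μM.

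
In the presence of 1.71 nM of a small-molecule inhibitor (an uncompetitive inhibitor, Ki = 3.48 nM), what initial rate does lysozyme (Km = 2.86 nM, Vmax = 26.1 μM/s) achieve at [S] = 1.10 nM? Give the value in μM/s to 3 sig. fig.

α = 1 + [I]/Ki = 1 + 1.71/3.48 = 1.491.
For an uncompetitive inhibitor, both parameters are divided by α, giving Vmax/α and Km/α: Km,app = 1.92 nM, Vmax,app = 17.5 μM/s.
v = Vmax,app·[S]/(Km,app + [S]) = 17.5 × 1.10/(1.92 + 1.10) = 6.38 μM/s.

6.38 μM/s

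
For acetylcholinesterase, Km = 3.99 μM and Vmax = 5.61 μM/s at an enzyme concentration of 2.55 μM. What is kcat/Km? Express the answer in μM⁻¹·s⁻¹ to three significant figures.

0.551 μM⁻¹·s⁻¹

kcat = Vmax/[E]total = 5.61/2.55 = 2.20 s⁻¹.
kcat/Km = 2.20/3.99 = 0.551 μM⁻¹·s⁻¹.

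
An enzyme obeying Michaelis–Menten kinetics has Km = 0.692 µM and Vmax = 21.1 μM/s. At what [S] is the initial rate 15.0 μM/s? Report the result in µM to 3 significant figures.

Rearranging v = Vmax[S]/(Km+[S]) gives [S] = Km·v/(Vmax − v).
[S] = 0.692 × 15.0 / (21.1 − 15.0) = 10.38/6.100 = 1.70 µM.

1.70 µM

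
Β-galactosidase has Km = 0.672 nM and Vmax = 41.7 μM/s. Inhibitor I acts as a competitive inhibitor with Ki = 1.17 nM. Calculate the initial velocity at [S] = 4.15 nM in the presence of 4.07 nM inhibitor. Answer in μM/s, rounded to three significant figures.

α = 1 + [I]/Ki = 1 + 4.07/1.17 = 4.479.
For a competitive inhibitor, Vmax is unchanged and the apparent Km becomes α·Km: Km,app = 3.01 nM, Vmax,app = 41.7 μM/s.
v = Vmax,app·[S]/(Km,app + [S]) = 41.7 × 4.15/(3.01 + 4.15) = 24.2 μM/s.

24.2 μM/s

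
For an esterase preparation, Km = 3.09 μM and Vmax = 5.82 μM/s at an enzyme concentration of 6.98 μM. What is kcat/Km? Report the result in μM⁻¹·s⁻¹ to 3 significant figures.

0.270 μM⁻¹·s⁻¹

kcat = Vmax/[E]total = 5.82/6.98 = 0.834 s⁻¹.
kcat/Km = 0.834/3.09 = 0.270 μM⁻¹·s⁻¹.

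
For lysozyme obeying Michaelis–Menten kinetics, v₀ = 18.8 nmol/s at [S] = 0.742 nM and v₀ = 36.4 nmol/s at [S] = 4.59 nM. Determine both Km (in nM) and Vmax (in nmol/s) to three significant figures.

Km = 1.01 nM; Vmax = 44.4 nmol/s

In reciprocal form, 1/v = (Km/Vmax)·(1/[S]) + 1/Vmax. The two points give (1/[S], 1/v) = (1.348, 0.05319) and (0.2179, 0.02747).
Slope = (0.05319 − 0.02747)/(1.348 − 0.2179) = 0.02276; intercept = 0.05319 − 0.02276×1.348 = 0.02251.
Vmax = 1/intercept = 44.4 nmol/s; Km = slope × Vmax = 0.02276 × 44.4 = 1.01 nM.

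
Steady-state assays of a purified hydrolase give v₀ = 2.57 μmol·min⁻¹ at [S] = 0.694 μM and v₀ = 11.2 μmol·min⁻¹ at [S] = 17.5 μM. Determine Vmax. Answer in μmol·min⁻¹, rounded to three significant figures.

From v = Vmax[S]/(Km+[S]), each point gives Vmax = v(Km+[S])/[S].
Equating: 2.57(Km+0.694)/0.694 = 11.2(Km+17.5)/17.5.
3.703·Km + 2.57 = 0.6400·Km + 11.2, so (3.703 − 0.6400)·Km = 11.2 − 2.57.
Km = 8.630/3.063 = 2.82 μM; then Vmax = 2.57(2.82+0.694)/0.694 = 13.0 μmol·min⁻¹.

13.0 μmol·min⁻¹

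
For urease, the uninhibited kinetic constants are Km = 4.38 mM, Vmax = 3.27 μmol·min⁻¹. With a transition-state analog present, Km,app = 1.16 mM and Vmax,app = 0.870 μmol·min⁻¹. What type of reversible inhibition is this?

Both Km and Vmax decrease by the same factor (~3.76-fold) — characteristic of uncompetitive inhibition.

uncompetitive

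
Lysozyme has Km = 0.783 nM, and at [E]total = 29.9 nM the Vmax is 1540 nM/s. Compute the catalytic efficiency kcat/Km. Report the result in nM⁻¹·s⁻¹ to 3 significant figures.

65.8 nM⁻¹·s⁻¹

kcat = Vmax/[E]total = 1540/29.9 = 51.5 s⁻¹.
kcat/Km = 51.5/0.783 = 65.8 nM⁻¹·s⁻¹.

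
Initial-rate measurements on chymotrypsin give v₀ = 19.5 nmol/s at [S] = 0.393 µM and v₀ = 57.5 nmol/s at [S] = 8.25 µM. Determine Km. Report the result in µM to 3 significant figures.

From v = Vmax[S]/(Km+[S]), each point gives Vmax = v(Km+[S])/[S].
Equating: 19.5(Km+0.393)/0.393 = 57.5(Km+8.25)/8.25.
49.62·Km + 19.5 = 6.970·Km + 57.5, so (49.62 − 6.970)·Km = 57.5 − 19.5.
Km = 38.00/42.65 = 0.891 µM; then Vmax = 19.5(0.891+0.393)/0.393 = 63.7 nmol/s.

0.891 µM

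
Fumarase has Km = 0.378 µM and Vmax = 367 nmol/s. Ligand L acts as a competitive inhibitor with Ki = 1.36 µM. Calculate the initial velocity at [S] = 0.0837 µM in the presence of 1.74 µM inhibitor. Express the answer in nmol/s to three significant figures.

32.5 nmol/s

α = 1 + [I]/Ki = 1 + 1.74/1.36 = 2.279.
For a competitive inhibitor, Vmax is unchanged and the apparent Km becomes α·Km: Km,app = 0.862 µM, Vmax,app = 367 nmol/s.
v = Vmax,app·[S]/(Km,app + [S]) = 367 × 0.0837/(0.862 + 0.0837) = 32.5 nmol/s.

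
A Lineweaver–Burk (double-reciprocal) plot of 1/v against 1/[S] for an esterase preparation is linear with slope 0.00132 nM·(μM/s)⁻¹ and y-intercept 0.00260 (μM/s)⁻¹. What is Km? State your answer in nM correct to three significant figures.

0.508 nM

y-intercept = 1/Vmax ⇒ Vmax = 385 μM/s; slope = Km/Vmax ⇒ Km = slope × Vmax.
Km = 0.00132 × 385 = 0.508 nM.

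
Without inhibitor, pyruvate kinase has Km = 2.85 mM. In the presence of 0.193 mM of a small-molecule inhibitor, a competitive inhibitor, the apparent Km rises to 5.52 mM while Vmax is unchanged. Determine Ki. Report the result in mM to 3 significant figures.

0.206 mM

Competitive: Km,app = α·Km with α = 1 + [I]/Ki.
α = Km,app/Km = 5.52/2.85 = 1.937.
Since α = 1 + [I]/Ki, [I]/Ki = 1.937 − 1 = 0.9368 and Ki = 0.193/0.9368 = 0.206 mM.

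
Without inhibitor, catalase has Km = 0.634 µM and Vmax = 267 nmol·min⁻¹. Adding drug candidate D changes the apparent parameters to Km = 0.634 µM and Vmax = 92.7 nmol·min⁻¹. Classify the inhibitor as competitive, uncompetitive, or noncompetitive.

Vmax decreases (267 → 92.7 nmol·min⁻¹) while Km is unchanged — pure noncompetitive inhibition.

noncompetitive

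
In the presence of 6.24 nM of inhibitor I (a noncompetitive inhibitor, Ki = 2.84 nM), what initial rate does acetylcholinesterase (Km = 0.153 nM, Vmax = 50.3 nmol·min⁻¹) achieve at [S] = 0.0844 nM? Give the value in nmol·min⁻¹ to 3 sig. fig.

5.59 nmol·min⁻¹

With α = 1 + [I]/Ki = 1 + 6.24/2.84 = 3.197, the noncompetitive rate law is v = (Vmax/α)·[S] / (Km + [S]).
v = (50.3/3.197)×0.0844 / (0.153 + 0.0844) = 1.328/0.2374 = 5.59 nmol·min⁻¹.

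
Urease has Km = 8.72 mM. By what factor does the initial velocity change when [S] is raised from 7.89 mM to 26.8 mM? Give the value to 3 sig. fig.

1.59

The fractional saturations are [S]/(Km+[S]) = 7.89/16.61 = 0.4750 and 26.8/35.52 = 0.7545.
v₂/v₁ is just their ratio: 0.7545/0.4750 = 1.59.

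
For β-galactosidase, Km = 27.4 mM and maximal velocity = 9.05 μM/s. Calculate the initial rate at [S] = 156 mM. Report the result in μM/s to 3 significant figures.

v = Vmax·[S]/(Km + [S]) = 9.05 × 156 / (27.4 + 156)
  = 1412 / 183.4 = 7.70 μM/s.

7.70 μM/s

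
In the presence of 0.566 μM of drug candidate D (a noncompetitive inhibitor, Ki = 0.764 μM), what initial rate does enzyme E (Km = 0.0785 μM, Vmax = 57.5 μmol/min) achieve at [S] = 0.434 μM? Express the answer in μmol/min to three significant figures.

α = 1 + [I]/Ki = 1 + 0.566/0.764 = 1.741.
For a noncompetitive inhibitor, Vmax is reduced to Vmax/α while Km is unchanged: Km,app = 0.0785 μM, Vmax,app = 33.0 μmol/min.
v = Vmax,app·[S]/(Km,app + [S]) = 33.0 × 0.434/(0.0785 + 0.434) = 28.0 μmol/min.

28.0 μmol/min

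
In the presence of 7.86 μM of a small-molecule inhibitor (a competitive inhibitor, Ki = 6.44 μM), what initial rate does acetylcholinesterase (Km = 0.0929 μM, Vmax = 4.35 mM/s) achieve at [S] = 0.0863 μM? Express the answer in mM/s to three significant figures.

With α = 1 + [I]/Ki = 1 + 7.86/6.44 = 2.220, the competitive rate law is v = Vmax[S] / (αKm + [S]).
v = 4.35×0.0863 / (2.220×0.0929 + 0.0863) = 0.3754/0.2926 = 1.28 mM/s.

1.28 mM/s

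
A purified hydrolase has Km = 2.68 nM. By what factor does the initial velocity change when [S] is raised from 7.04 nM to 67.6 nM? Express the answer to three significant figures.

1.33

Since Vmax cancels, v₂/v₁ = [S]₂(Km+[S]₁) / [S]₁(Km+[S]₂).
= 67.6×(2.68+7.04) / (7.04×(2.68+67.6)) = 657.1/494.8 = 1.33.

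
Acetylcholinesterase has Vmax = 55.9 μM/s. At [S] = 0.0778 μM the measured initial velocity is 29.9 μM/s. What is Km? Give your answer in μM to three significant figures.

From v = Vmax[S]/(Km+[S]), Km = [S](Vmax − v)/v.
Km = 0.0778 × (55.9 − 29.9) / 29.9 = 2.023/29.9 = 0.0677 μM.

0.0677 μM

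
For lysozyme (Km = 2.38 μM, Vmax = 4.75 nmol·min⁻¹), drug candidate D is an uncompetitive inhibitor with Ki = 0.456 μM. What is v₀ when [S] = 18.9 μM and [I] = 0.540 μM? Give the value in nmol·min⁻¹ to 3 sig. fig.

2.06 nmol·min⁻¹

With α = 1 + [I]/Ki = 1 + 0.540/0.456 = 2.184, the uncompetitive rate law is v = (Vmax/α)·[S] / (Km/α + [S]).
v = (4.75/2.184)×18.9 / (2.38/2.184 + 18.9) = 41.10/19.99 = 2.06 nmol·min⁻¹.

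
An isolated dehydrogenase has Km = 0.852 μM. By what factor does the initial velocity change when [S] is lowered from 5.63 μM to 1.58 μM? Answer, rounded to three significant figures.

0.748

Since Vmax cancels, v₂/v₁ = [S]₂(Km+[S]₁) / [S]₁(Km+[S]₂).
= 1.58×(0.852+5.63) / (5.63×(0.852+1.58)) = 10.24/13.69 = 0.748.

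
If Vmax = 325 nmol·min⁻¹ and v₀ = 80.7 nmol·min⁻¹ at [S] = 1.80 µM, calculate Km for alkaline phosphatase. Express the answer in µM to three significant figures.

From v = Vmax[S]/(Km+[S]), Km = [S](Vmax − v)/v.
Km = 1.80 × (325 − 80.7) / 80.7 = 439.7/80.7 = 5.45 µM.

5.45 µM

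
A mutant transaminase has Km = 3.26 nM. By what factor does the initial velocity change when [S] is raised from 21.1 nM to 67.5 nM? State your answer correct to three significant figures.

Since Vmax cancels, v₂/v₁ = [S]₂(Km+[S]₁) / [S]₁(Km+[S]₂).
= 67.5×(3.26+21.1) / (21.1×(3.26+67.5)) = 1644/1493 = 1.10.

1.10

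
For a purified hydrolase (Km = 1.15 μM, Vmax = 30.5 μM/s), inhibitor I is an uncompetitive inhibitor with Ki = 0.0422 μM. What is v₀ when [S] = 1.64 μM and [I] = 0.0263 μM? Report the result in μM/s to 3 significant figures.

α = 1 + [I]/Ki = 1 + 0.0263/0.0422 = 1.623.
For an uncompetitive inhibitor, both parameters are divided by α, giving Vmax/α and Km/α: Km,app = 0.708 μM, Vmax,app = 18.8 μM/s.
v = Vmax,app·[S]/(Km,app + [S]) = 18.8 × 1.64/(0.708 + 1.64) = 13.1 μM/s.

13.1 μM/s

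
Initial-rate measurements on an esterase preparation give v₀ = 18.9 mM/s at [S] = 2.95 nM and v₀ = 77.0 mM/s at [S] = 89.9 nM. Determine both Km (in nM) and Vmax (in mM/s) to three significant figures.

Km = 10.5 nM; Vmax = 86.0 mM/s

From v = Vmax[S]/(Km+[S]), each point gives Vmax = v(Km+[S])/[S].
Equating: 18.9(Km+2.95)/2.95 = 77.0(Km+89.9)/89.9.
6.407·Km + 18.9 = 0.8565·Km + 77.0, so (6.407 − 0.8565)·Km = 77.0 − 18.9.
Km = 58.10/5.550 = 10.5 nM; then Vmax = 18.9(10.5+2.95)/2.95 = 86.0 mM/s.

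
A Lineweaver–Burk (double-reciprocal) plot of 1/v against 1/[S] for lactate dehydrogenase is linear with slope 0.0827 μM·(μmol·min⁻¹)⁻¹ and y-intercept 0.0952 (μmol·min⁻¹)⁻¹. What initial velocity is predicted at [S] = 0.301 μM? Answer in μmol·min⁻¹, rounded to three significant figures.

The y-intercept is 1/Vmax, so Vmax = 1/0.0952 = 10.5 μmol·min⁻¹.
The slope is Km/Vmax, so Km = 0.0827 × 10.5 = 0.869 μM.
Then v = 10.5 × 0.301/(0.869 + 0.301) = 2.70 μmol·min⁻¹.

2.70 μmol·min⁻¹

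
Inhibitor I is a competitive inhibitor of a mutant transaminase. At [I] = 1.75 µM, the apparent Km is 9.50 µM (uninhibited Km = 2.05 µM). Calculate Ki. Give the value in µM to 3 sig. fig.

Competitive: Km,app = α·Km with α = 1 + [I]/Ki.
α = Km,app/Km = 9.50/2.05 = 4.634.
Ki = [I]/(α − 1) = 1.75/3.634 = 0.482 µM.

0.482 µM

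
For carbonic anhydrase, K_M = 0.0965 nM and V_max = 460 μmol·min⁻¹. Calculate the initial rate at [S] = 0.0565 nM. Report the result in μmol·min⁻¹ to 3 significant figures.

170 μmol·min⁻¹

v = Vmax·[S]/(Km + [S]) = 460 × 0.0565 / (0.0965 + 0.0565)
  = 25.99 / 0.1530 = 170 μmol·min⁻¹.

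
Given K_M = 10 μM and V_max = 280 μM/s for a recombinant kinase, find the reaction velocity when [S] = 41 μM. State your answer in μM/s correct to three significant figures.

[S]/(Km+[S]) = 41/51.00 = 0.8039, the fractional saturation.
v = 0.8039 × Vmax = 0.8039 × 280 = 225 μM/s.

225 μM/s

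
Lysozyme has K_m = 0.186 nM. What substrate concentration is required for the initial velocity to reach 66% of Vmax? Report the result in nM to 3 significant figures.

v/Vmax = [S]/(Km+[S]) = 0.66, so [S] = Km·0.66/(1 − 0.66) = 0.186 × 1.941.
[S] = 0.361 nM.

0.361 nM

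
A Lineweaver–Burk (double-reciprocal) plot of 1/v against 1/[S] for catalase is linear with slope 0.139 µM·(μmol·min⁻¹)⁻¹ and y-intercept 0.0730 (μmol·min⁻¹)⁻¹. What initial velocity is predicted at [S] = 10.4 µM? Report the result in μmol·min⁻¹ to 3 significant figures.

11.6 μmol·min⁻¹

The y-intercept is 1/Vmax, so Vmax = 1/0.0730 = 13.7 μmol·min⁻¹.
The slope is Km/Vmax, so Km = 0.139 × 13.7 = 1.90 µM.
Then v = 13.7 × 10.4/(1.90 + 10.4) = 11.6 μmol·min⁻¹.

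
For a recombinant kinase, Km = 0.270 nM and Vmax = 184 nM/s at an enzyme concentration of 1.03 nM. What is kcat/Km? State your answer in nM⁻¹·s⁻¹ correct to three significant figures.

kcat = Vmax/[E]total = 184/1.03 = 179 s⁻¹.
kcat/Km = 179/0.270 = 662 nM⁻¹·s⁻¹.

662 nM⁻¹·s⁻¹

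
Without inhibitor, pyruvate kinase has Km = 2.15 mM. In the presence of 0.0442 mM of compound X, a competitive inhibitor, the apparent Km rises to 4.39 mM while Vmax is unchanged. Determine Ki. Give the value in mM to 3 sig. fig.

Competitive: Km,app = α·Km with α = 1 + [I]/Ki.
α = Km,app/Km = 4.39/2.15 = 2.042.
Ki = [I]/(α − 1) = 0.0442/1.042 = 0.0424 mM.

0.0424 mM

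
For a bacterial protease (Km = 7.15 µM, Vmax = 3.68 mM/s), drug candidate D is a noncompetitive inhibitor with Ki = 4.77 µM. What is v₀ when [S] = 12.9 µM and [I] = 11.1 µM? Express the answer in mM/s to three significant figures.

0.712 mM/s

With α = 1 + [I]/Ki = 1 + 11.1/4.77 = 3.327, the noncompetitive rate law is v = (Vmax/α)·[S] / (Km + [S]).
v = (3.68/3.327)×12.9 / (7.15 + 12.9) = 14.27/20.05 = 0.712 mM/s.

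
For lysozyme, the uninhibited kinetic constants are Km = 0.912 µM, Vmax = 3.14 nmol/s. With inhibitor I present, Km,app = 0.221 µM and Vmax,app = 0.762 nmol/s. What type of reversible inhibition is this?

Both Km and Vmax decrease by the same factor (~4.12-fold) — characteristic of uncompetitive inhibition.

uncompetitive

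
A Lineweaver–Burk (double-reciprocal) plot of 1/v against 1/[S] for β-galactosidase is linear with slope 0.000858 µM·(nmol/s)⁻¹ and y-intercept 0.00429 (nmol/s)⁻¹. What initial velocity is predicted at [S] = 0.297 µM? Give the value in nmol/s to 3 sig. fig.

139 nmol/s

The y-intercept is 1/Vmax, so Vmax = 1/0.00429 = 233 nmol/s.
The slope is Km/Vmax, so Km = 0.000858 × 233 = 0.200 µM.
Then v = 233 × 0.297/(0.200 + 0.297) = 139 nmol/s.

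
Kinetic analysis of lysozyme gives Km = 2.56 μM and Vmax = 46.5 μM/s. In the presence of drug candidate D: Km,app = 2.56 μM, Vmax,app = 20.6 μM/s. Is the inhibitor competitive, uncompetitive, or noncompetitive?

noncompetitive

Vmax decreases (46.5 → 20.6 μM/s) while Km is unchanged — pure noncompetitive inhibition.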